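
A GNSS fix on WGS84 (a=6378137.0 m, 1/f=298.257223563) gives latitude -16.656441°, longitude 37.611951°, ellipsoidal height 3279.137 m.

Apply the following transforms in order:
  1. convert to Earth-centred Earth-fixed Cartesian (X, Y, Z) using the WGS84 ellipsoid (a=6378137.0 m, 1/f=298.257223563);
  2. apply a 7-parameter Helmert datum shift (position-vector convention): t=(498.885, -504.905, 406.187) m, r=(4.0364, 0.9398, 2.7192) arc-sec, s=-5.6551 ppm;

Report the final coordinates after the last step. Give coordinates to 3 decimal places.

start: φ=-16.656441°, λ=37.611951°, h=3279.137 m
→ ECEF (a=6378137.000, f=1/298.257223563): X=4844340.0659, Y=3732254.0458, Z=-1817380.7500
→ Helmert 7p (PV): X=4844754.0730, Y=3731827.4615, Z=-1816913.3214

X=4844754.073 m, Y=3731827.462 m, Z=-1816913.321 m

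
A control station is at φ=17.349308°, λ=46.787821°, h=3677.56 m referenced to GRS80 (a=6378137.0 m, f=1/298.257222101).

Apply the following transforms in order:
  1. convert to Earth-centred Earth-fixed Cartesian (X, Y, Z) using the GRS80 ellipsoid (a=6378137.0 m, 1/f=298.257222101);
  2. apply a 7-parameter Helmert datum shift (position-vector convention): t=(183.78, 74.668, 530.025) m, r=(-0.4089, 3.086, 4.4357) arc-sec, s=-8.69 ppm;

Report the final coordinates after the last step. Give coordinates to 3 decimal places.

X=4172164.113 m, Y=4441055.471 m, Z=1891306.869 m

start: φ=17.349308°, λ=46.787821°, h=3677.560 m
→ ECEF (a=6378137.000, f=1/298.257222101): X=4172083.8000, Y=4440925.9264, Z=1890864.4988
→ Helmert 7p (PV): X=4172164.1135, Y=4441055.4705, Z=1891306.8691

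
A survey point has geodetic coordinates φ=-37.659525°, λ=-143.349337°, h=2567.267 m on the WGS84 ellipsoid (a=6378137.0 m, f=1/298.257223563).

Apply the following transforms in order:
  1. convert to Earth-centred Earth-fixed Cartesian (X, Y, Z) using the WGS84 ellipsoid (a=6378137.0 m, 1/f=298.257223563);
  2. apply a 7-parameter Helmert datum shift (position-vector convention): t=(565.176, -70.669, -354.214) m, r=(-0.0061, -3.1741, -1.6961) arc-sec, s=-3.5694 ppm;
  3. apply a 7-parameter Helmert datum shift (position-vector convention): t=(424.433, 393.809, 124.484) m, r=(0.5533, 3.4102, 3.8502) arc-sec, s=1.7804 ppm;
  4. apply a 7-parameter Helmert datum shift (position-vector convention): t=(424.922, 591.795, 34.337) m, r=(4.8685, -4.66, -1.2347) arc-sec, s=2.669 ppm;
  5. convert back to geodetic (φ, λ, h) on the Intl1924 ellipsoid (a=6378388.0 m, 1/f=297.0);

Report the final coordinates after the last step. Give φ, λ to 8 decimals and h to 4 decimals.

φ=-37.67285274°, λ=-143.34819420°, h=1145.3322 m

start: φ=-37.659525°, λ=-143.349337°, h=2567.267 m
→ ECEF (a=6378137.000, f=1/298.257223563): X=-4057693.1466, Y=-3019079.4431, Z=-3877164.2690
→ Helmert 7p (PV): X=-4057078.6492, Y=-3019106.0844, Z=-3877566.9961
→ Helmert 7p (PV): X=-4056669.1922, Y=-3018782.9799, Z=-3877390.4381
→ Helmert 7p (PV): X=-4056185.5685, Y=-3018083.4399, Z=-3877529.3527
→ geod (Bowring, a=6378388.000): φ=-37.67285274°, λ=-143.34819420°, h=1145.3322 m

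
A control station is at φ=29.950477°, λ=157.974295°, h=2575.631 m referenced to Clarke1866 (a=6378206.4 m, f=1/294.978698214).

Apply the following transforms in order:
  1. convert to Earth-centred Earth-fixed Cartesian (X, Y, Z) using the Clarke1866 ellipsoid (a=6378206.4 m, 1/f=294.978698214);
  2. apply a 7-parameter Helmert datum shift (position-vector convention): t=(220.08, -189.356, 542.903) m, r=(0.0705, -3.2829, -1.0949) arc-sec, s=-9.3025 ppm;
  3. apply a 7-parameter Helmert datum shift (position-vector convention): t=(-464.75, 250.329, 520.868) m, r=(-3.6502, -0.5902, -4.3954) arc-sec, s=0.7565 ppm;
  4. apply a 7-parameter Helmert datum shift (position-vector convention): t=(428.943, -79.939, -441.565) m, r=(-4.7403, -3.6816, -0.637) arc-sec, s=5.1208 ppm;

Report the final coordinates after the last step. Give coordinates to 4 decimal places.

start: φ=29.950477°, λ=157.974295°, h=2575.631 m
→ ECEF (a=6378206.400, f=1/294.978698214): X=-5129495.4488, Y=2075128.1076, Z=3166731.2689
→ Helmert 7p (PV): X=-5129267.0376, Y=2074945.5936, Z=3167163.7826
→ Helmert 7p (PV): X=-5129700.5142, Y=2075362.8428, Z=3167635.6502
→ Helmert 7p (PV): X=-5129347.9692, Y=2075382.1711, Z=3167071.0506

X=-5129347.9692 m, Y=2075382.1711 m, Z=3167071.0506 m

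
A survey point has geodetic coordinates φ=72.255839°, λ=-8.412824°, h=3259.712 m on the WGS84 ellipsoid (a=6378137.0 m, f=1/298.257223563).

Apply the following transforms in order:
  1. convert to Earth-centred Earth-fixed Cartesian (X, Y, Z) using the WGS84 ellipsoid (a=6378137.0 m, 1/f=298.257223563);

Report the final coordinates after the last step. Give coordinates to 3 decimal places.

start: φ=72.255839°, λ=-8.412824°, h=3259.712 m
→ ECEF (a=6378137.000, f=1/298.257223563): X=1929778.7234, Y=-285406.2873, Z=6055552.2302

X=1929778.723 m, Y=-285406.287 m, Z=6055552.230 m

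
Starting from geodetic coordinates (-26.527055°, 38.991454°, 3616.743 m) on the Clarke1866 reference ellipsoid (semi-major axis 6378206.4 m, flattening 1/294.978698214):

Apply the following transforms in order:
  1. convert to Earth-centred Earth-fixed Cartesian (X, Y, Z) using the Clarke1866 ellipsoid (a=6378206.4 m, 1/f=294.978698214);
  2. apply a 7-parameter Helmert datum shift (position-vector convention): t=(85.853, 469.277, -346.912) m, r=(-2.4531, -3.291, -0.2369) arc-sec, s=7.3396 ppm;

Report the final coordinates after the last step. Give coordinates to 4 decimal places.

start: φ=-26.527055°, λ=38.991454°, h=3616.743 m
→ ECEF (a=6378206.400, f=1/294.978698214): X=4441011.4783, Y=3595163.5453, Z=-2832882.5922
→ Helmert 7p (PV): X=4441179.2553, Y=3595620.4171, Z=-2833222.1961

X=4441179.2553 m, Y=3595620.4171 m, Z=-2833222.1961 m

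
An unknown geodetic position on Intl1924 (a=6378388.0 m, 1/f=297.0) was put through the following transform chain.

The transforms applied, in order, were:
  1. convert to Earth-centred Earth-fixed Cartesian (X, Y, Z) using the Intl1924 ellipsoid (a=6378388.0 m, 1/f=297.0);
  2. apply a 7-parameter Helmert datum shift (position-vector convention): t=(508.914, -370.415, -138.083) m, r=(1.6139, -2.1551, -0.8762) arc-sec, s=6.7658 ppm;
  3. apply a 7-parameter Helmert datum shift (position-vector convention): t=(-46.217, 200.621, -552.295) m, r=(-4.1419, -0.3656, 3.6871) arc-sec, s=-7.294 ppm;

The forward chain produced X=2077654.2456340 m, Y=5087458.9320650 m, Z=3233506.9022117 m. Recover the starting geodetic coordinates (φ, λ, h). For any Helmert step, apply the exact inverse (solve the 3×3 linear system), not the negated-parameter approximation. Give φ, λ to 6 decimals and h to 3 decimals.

start: X=2077654.2456, Y=5087458.9321, Z=3233506.9022 m
→ Helmert⁻¹: X=2077812.2865, Y=5087193.3318, Z=3234181.2571
→ Helmert⁻¹: X=2077301.4983, Y=5087563.4558, Z=3234235.9462
→ geod (Bowring, a=6378388.000): φ=30.64781800°, λ=67.78933000°, h=3580.5510 m

φ=30.647818°, λ=67.789330°, h=3580.551 m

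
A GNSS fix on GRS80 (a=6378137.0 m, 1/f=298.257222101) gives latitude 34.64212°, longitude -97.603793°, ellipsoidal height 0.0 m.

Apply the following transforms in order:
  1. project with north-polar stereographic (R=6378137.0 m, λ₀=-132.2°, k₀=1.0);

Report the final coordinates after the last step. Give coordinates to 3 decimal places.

E=3799199.136 m, N=-5508032.743 m

start: φ=34.642120°, λ=-97.603793°, h=0.000 m
→ stereo (R=6378137.0, λ₀=-132.2°): E=3799199.1359, N=-5508032.7431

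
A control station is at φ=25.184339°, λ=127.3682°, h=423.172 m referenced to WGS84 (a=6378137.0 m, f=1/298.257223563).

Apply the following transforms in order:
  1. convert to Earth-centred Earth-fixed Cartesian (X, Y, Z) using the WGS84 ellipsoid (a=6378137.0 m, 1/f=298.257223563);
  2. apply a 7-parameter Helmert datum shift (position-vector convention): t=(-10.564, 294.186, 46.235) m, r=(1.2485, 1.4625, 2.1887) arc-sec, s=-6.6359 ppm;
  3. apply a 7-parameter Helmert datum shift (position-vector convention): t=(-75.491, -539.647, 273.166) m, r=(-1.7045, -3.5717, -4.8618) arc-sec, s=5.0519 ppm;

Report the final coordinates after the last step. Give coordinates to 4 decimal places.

start: φ=25.184339°, λ=127.368200°, h=423.172 m
→ ECEF (a=6378137.000, f=1/298.257223563): X=-3505496.2425, Y=4590276.5701, Z=2697747.4416
→ Helmert 7p (PV): X=-3505513.1241, Y=4590486.7694, Z=2697828.4141
→ Helmert 7p (PV): X=-3505544.8393, Y=4590075.2348, Z=2698016.5728

X=-3505544.8393 m, Y=4590075.2348 m, Z=2698016.5728 m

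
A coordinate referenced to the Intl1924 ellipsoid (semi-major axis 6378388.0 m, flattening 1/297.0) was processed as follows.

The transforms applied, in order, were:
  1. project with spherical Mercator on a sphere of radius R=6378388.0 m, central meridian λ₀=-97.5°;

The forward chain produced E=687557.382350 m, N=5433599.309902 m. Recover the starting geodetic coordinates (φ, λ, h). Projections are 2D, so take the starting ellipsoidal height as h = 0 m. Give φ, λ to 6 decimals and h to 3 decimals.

φ=43.792490°, λ=-91.323810°, h=0.000 m

start: E=687557.3824, N=5433599.3099 m
→ merc⁻¹: φ=43.79249000°, λ=-91.32381000°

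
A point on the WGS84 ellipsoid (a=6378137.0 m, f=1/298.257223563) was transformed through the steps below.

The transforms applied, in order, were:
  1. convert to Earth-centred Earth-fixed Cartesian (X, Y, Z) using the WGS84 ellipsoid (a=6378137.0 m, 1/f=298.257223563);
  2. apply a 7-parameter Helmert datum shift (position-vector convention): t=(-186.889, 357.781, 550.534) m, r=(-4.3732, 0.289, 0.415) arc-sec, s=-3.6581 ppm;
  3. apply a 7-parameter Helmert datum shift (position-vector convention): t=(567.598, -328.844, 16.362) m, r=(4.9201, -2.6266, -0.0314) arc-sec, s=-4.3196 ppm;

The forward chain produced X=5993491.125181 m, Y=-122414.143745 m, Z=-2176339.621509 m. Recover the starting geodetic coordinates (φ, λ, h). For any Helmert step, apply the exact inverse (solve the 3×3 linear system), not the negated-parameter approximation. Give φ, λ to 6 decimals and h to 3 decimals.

start: X=5993491.1252, Y=-122414.1437, Z=-2176339.6215 m
→ Helmert⁻¹: X=5992921.7179, Y=-122136.8301, Z=-2176438.7857
→ Helmert⁻¹: X=5993133.3342, Y=-122460.9609, Z=-2176991.4828
→ geod (Bowring, a=6378137.000): φ=-20.08335800°, λ=-1.17059300°, h=1821.2310 m

φ=-20.083358°, λ=-1.170593°, h=1821.231 m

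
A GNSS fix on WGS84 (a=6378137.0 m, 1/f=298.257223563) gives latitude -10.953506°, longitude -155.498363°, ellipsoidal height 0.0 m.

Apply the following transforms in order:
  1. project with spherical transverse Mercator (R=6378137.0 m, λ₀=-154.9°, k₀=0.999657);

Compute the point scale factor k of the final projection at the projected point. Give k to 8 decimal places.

0.99970955

start: φ=-10.953506°, λ=-155.498363°, h=0.000 m
→ into tm (λ₀=-154.9°): φ=-10.95350600°, λ−λ₀=-0.59836300°
scale k = 0.99970955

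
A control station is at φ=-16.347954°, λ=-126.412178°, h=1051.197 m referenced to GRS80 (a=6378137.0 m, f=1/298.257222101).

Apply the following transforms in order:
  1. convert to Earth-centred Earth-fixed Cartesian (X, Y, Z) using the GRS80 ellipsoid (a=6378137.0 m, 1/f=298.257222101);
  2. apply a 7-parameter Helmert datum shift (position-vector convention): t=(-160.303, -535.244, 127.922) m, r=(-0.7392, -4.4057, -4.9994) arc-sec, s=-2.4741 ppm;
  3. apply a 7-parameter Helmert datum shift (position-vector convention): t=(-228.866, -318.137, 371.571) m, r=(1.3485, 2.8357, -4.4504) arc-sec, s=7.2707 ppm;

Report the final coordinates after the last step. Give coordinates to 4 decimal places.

X=-3635111.6226 m, Y=-4928218.3449 m, Z=-1783555.8632 m

start: φ=-16.347954°, λ=-126.412178°, h=1051.197 m
→ ECEF (a=6378137.000, f=1/298.257222101): X=-3634492.8398, Y=-4927513.1107, Z=-1784004.5802
→ Helmert 7p (PV): X=-3634725.4771, Y=-4927954.4651, Z=-1783932.2160
→ Helmert 7p (PV): X=-3635111.6226, Y=-4928218.3449, Z=-1783555.8632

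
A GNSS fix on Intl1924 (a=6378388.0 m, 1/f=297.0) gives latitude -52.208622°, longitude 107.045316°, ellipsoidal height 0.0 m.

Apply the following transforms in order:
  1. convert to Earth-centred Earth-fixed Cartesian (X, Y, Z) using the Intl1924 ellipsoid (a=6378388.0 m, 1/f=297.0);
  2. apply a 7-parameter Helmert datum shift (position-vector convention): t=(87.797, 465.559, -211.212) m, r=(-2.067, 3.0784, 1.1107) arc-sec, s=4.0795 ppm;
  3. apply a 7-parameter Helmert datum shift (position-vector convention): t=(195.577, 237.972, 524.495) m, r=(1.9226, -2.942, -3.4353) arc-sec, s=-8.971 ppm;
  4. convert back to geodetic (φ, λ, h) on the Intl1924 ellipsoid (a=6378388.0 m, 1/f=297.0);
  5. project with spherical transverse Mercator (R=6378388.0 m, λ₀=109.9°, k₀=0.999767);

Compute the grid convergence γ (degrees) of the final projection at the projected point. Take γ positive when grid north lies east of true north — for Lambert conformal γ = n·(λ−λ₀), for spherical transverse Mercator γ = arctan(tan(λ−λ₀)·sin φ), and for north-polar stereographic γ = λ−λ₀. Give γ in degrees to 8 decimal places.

start: φ=-52.208622°, λ=107.045316°, h=0.000 m
→ ECEF (a=6378388.000, f=1/297.0): X=-1148132.7361, Y=3744777.2969, Z=-5017160.5507
→ Helmert 7p (PV): X=-1148144.6669, Y=3745201.6726, Z=-5017412.6218
→ Helmert 7p (PV): X=-1147804.8510, Y=3745471.9353, Z=-5016824.5829
→ geod (Bowring, a=6378388.000): φ=-52.20273781°, λ=107.03775291°, h=82.6284 m
→ into tm (λ₀=109.9°): φ=-52.20273781°, λ−λ₀=-2.86224709°
convergence γ = 2.26240943°

2.26240943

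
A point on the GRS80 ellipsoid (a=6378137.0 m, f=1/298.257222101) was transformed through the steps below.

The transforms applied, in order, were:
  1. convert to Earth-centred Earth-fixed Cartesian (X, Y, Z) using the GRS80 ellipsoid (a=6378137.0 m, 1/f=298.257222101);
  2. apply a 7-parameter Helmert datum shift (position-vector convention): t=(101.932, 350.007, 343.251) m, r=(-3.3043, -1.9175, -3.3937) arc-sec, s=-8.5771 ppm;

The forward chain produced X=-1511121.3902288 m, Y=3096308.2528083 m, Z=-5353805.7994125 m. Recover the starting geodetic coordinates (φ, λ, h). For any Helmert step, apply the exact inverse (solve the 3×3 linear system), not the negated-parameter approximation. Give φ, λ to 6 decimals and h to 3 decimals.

φ=-57.414627°, λ=116.019351°, h=3825.365 m

start: X=-1511121.3902, Y=3096308.2528, Z=-5353805.7994 m
→ Helmert⁻¹: X=-1511336.9975, Y=3096045.7057, Z=-5354131.3263
→ geod (Bowring, a=6378137.000): φ=-57.41462700°, λ=116.01935100°, h=3825.3650 m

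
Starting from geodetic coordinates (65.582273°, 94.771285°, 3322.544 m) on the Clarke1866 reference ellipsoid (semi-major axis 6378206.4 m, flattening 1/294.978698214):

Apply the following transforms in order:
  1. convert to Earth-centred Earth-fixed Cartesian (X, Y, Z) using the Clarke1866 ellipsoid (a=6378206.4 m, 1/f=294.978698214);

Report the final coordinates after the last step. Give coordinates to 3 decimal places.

start: φ=65.582273°, λ=94.771285°, h=3322.544 m
→ ECEF (a=6378206.400, f=1/294.978698214): X=-220045.6417, Y=2636298.1316, Z=5787682.3138

X=-220045.642 m, Y=2636298.132 m, Z=5787682.314 m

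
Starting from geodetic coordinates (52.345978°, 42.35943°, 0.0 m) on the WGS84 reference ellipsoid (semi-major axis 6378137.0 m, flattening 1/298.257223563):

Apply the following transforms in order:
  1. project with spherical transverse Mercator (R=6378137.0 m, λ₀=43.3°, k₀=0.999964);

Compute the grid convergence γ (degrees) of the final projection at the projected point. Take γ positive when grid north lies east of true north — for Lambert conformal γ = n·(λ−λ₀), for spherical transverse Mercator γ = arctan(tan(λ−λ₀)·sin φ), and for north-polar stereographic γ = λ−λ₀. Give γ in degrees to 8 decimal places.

-0.74468741

start: φ=52.345978°, λ=42.359430°, h=0.000 m
→ into tm (λ₀=43.3°): φ=52.34597800°, λ−λ₀=-0.94057000°
convergence γ = -0.74468741°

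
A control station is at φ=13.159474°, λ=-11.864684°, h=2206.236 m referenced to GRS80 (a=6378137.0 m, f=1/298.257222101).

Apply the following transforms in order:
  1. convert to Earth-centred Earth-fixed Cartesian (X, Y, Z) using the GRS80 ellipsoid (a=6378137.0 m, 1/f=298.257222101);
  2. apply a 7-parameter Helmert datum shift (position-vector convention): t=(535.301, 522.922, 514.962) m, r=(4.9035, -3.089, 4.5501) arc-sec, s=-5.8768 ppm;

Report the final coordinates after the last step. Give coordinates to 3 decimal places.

start: φ=13.159474°, λ=-11.864684°, h=2206.236 m
→ ECEF (a=6378137.000, f=1/298.257222101): X=6081120.4377, Y=-1277578.8415, Z=1443092.5508
→ Helmert 7p (PV): X=6081626.5723, Y=-1276948.5719, Z=1443659.7303

X=6081626.572 m, Y=-1276948.572 m, Z=1443659.730 m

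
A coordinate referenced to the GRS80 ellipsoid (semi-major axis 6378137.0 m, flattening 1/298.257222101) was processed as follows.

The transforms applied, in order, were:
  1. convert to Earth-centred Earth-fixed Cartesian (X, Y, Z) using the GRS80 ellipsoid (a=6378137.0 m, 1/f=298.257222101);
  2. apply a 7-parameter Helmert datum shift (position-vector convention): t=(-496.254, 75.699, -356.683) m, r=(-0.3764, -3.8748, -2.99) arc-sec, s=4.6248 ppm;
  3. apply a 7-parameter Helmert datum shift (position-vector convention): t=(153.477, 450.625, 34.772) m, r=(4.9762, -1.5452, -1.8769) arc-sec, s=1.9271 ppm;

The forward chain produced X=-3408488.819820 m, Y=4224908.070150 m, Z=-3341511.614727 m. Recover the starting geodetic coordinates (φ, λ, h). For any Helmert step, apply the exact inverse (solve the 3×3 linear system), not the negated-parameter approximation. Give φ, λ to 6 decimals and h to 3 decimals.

start: X=-3408488.8198, Y=4224908.0701, Z=-3341511.6147 m
→ Helmert⁻¹: X=-3408699.2005, Y=4224337.6694, Z=-3341616.3249
→ Helmert⁻¹: X=-3408311.1838, Y=4224199.1246, Z=-3341172.4538
→ geod (Bowring, a=6378137.000): φ=-31.78733400°, λ=128.89845700°, h=1447.2720 m

φ=-31.787334°, λ=128.898457°, h=1447.272 m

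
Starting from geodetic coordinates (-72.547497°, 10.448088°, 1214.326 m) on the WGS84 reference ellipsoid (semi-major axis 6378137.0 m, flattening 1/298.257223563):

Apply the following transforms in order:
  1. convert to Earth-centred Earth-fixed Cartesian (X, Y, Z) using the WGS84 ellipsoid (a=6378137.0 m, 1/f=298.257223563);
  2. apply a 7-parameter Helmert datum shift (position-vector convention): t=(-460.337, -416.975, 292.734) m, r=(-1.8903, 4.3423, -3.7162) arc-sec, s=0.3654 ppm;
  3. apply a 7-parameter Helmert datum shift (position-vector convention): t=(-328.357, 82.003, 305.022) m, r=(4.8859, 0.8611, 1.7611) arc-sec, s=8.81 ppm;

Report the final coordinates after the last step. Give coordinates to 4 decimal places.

start: φ=-72.547497°, λ=10.448088°, h=1214.326 m
→ ECEF (a=6378137.000, f=1/298.257223563): X=1887297.6602, Y=348021.5460, Z=-6063446.1442
→ Helmert 7p (PV): X=1886716.6349, Y=347515.1273, Z=-6063198.5467
→ Helmert 7p (PV): X=1886376.6203, Y=347759.9243, Z=-6062946.5863

X=1886376.6203 m, Y=347759.9243 m, Z=-6062946.5863 m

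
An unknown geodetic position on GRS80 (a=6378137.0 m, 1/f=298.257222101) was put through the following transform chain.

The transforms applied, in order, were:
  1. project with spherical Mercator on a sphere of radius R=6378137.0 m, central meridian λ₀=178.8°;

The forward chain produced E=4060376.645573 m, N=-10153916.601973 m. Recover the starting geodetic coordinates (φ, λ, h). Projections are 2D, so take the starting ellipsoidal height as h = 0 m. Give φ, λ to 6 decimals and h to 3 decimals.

φ=-66.992480°, λ=-144.725016°, h=0.000 m

start: E=4060376.6456, N=-10153916.6020 m
→ merc⁻¹: φ=-66.99248000°, λ=-144.72501600°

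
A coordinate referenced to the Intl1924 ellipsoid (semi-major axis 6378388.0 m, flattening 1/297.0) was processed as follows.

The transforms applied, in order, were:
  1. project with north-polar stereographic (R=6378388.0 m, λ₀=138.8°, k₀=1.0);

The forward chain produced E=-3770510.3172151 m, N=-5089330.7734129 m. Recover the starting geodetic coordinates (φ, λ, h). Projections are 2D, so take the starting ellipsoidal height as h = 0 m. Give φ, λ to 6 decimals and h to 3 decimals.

start: E=-3770510.3172, N=-5089330.7734 m
→ stereo⁻¹: φ=37.19018900°, λ=102.26652400°

φ=37.190189°, λ=102.266524°, h=0.000 m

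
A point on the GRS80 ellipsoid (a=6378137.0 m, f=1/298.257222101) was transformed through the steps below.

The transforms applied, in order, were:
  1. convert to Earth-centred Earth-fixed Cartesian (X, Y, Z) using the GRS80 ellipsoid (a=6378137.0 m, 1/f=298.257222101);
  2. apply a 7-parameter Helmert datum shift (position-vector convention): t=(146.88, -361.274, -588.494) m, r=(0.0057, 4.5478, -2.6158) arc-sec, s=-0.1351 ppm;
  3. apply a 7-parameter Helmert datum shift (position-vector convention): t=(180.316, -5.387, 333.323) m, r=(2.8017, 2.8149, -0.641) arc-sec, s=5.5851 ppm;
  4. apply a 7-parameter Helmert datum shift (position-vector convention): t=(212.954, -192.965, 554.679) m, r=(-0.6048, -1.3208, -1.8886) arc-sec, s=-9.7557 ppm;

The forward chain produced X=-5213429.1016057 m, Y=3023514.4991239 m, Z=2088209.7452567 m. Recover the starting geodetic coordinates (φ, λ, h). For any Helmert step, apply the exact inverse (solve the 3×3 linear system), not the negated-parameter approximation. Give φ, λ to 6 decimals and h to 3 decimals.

start: X=-5213429.1016, Y=3023514.4991, Z=2088209.7453 m
→ Helmert⁻¹: X=-5213707.2357, Y=3023683.1036, Z=2087717.6844
→ Helmert⁻¹: X=-5213896.3133, Y=3023683.7514, Z=2087260.4783
→ Helmert⁻¹: X=-5214128.2781, Y=3023979.3673, Z=2087734.2079
→ geod (Bowring, a=6378137.000): φ=19.22353200°, λ=149.88803500°, h=3052.5360 m

φ=19.223532°, λ=149.888035°, h=3052.536 m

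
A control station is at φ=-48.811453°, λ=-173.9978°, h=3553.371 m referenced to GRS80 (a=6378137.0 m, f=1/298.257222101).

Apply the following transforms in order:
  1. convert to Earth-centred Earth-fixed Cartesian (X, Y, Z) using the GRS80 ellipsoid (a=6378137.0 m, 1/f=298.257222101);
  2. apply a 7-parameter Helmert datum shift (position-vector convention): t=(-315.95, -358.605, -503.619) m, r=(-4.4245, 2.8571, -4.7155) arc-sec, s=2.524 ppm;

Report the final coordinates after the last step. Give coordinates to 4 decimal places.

start: φ=-48.811453°, λ=-173.997800°, h=3553.371 m
→ ECEF (a=6378137.000, f=1/298.257222101): X=-4187494.1140, Y=-440285.9316, Z=-4779450.6199
→ Helmert 7p (PV): X=-4187896.9021, Y=-440652.4380, Z=-4779898.8541

X=-4187896.9021 m, Y=-440652.4380 m, Z=-4779898.8541 m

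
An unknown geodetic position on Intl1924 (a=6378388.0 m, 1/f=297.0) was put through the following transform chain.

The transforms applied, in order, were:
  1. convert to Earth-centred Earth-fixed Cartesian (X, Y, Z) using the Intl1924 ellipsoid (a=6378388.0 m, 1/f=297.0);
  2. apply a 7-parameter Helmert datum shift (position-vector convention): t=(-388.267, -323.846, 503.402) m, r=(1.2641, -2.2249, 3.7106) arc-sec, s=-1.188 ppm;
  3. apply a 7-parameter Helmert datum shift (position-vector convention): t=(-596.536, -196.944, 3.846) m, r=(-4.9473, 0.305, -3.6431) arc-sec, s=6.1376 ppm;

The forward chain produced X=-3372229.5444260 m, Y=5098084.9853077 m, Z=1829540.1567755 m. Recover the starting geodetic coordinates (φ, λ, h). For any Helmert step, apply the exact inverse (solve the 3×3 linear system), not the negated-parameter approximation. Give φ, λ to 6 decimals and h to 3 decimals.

start: X=-3372229.5444, Y=5098084.9853, Z=1829540.1568 m
→ Helmert⁻¹: X=-3371705.0650, Y=5098147.2021, Z=1829642.3762
→ Helmert⁻¹: X=-3371209.3525, Y=5098548.9614, Z=1829146.2646
→ geod (Bowring, a=6378388.000): φ=16.76654300°, λ=123.47305900°, h=3513.1510 m

φ=16.766543°, λ=123.473059°, h=3513.151 m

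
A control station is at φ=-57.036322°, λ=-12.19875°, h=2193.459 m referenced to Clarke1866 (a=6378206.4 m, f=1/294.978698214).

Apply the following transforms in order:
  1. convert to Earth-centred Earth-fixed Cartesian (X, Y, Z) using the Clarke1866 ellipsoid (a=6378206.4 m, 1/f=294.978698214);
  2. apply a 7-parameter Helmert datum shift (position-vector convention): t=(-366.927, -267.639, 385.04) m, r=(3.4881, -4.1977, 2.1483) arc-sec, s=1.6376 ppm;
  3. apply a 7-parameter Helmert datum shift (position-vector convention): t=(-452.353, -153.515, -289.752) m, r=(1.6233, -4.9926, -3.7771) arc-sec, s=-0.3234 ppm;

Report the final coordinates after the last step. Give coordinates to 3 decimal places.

X=3400761.476 m, Y=-735635.969 m, Z=-5329520.232 m

start: φ=-57.036322°, λ=-12.198750°, h=2193.459 m
→ ECEF (a=6378206.400, f=1/294.978698214): X=3401344.6345, Y=-735319.0660, Z=-5329741.8364
→ Helmert 7p (PV): X=3401099.4020, Y=-735462.3530, Z=-5329308.7382
→ Helmert 7p (PV): X=3400761.4762, Y=-735635.9692, Z=-5329520.2319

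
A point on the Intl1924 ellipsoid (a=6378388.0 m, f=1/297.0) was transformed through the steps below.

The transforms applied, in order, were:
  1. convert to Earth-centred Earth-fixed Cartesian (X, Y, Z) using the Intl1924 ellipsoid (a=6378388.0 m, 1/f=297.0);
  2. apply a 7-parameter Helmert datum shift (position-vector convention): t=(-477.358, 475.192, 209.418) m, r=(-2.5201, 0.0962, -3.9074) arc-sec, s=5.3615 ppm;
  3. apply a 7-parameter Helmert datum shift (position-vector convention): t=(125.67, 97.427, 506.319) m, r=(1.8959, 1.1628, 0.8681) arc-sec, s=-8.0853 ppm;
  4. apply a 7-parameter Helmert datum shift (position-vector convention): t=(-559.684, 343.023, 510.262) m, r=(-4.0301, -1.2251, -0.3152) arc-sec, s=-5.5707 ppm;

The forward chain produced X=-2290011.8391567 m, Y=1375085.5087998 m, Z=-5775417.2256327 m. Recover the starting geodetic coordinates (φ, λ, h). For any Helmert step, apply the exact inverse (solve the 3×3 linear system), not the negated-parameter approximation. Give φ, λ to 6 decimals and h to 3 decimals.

start: X=-2290011.8392, Y=1375085.5088, Z=-5775417.2256 m
→ Helmert⁻¹: X=-2289501.3158, Y=1374859.4981, Z=-5775919.2027
→ Helmert⁻¹: X=-2289607.1480, Y=1374729.7276, Z=-5776497.7696
→ Helmert⁻¹: X=-2289140.8565, Y=1374274.3810, Z=-5776660.4930
→ geod (Bowring, a=6378388.000): φ=-65.34034800°, λ=149.02170900°, h=3174.6580 m

φ=-65.340348°, λ=149.021709°, h=3174.658 m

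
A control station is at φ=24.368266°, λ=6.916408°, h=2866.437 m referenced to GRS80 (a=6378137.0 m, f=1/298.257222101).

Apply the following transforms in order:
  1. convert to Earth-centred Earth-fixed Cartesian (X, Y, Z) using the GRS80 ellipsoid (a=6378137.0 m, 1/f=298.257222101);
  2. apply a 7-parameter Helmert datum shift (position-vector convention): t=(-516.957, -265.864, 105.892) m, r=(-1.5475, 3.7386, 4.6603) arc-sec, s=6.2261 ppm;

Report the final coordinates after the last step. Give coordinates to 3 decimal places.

start: φ=24.368266°, λ=6.916408°, h=2866.437 m
→ ECEF (a=6378137.000, f=1/298.257222101): X=5773525.5986, Y=700351.0228, Z=2616675.5739
→ Helmert 7p (PV): X=5773076.1926, Y=700239.5975, Z=2616687.8560

X=5773076.193 m, Y=700239.598 m, Z=2616687.856 m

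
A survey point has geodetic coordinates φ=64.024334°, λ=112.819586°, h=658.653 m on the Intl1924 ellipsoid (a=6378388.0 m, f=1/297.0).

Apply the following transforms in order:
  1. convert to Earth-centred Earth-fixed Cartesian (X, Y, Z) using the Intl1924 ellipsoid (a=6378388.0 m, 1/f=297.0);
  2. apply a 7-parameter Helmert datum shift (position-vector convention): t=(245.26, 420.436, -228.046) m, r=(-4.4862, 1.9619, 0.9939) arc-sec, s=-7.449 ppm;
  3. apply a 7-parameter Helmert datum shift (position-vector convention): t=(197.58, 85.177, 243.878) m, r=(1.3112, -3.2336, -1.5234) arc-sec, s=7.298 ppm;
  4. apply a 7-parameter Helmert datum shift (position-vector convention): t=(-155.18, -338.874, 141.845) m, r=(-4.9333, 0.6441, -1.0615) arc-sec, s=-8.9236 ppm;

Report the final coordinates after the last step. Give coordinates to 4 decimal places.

start: φ=64.024334°, λ=112.819586°, h=658.653 m
→ ECEF (a=6378388.000, f=1/297.0): X=-1086536.6977, Y=2582297.3026, Z=5711623.4271
→ Helmert 7p (PV): X=-1086241.4609, Y=2582817.4928, Z=5711307.0060
→ Helmert 7p (PV): X=-1086122.2688, Y=2582893.2355, Z=5711591.9548
→ Helmert 7p (PV): X=-1086236.6291, Y=2582673.5070, Z=5711624.4481

X=-1086236.6291 m, Y=2582673.5070 m, Z=5711624.4481 m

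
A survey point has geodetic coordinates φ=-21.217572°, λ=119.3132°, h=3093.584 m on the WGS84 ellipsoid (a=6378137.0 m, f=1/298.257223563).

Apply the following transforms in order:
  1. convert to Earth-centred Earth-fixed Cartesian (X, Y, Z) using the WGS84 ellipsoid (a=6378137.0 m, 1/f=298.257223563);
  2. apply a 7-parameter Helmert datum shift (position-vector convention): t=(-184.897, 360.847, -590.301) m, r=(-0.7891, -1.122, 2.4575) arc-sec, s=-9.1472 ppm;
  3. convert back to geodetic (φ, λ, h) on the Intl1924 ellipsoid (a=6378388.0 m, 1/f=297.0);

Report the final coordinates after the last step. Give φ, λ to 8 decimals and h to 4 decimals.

φ=-21.22211743°, λ=119.31367052°, h=3387.6148 m

start: φ=-21.217572°, λ=119.313200°, h=3093.584 m
→ ECEF (a=6378137.000, f=1/298.257223563): X=-2913644.4480, Y=5189251.6984, Z=-2294987.4116
→ Helmert 7p (PV): X=-2913852.0353, Y=5189521.5848, Z=-2295592.4210
→ geod (Bowring, a=6378388.000): φ=-21.22211743°, λ=119.31367052°, h=3387.6148 m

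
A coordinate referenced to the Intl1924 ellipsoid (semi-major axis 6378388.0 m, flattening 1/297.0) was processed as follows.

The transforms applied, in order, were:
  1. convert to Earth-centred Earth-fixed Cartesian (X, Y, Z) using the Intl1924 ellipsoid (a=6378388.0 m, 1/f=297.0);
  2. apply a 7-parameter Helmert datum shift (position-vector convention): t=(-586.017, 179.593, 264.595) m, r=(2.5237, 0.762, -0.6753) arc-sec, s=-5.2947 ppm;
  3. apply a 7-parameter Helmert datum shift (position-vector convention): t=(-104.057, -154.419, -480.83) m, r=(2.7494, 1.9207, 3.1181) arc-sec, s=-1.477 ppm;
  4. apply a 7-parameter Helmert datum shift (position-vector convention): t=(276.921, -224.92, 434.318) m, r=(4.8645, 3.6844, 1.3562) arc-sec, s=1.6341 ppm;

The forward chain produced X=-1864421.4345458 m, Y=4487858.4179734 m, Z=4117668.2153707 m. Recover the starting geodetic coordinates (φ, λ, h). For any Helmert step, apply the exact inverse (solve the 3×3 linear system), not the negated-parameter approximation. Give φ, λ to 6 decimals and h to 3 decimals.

φ=40.460543°, λ=112.553807°, h=148.803 m

start: X=-1864421.4345, Y=4487858.4180, Z=4117668.2154 m
→ Helmert⁻¹: X=-1864739.3398, Y=4488185.3612, Z=4117088.0123
→ Helmert⁻¹: X=-1864608.5268, Y=4488429.4808, Z=4117497.7326
→ Helmert⁻¹: X=-1864062.2839, Y=4488317.9238, Z=4117193.1352
→ geod (Bowring, a=6378388.000): φ=40.46054300°, λ=112.55380700°, h=148.8030 m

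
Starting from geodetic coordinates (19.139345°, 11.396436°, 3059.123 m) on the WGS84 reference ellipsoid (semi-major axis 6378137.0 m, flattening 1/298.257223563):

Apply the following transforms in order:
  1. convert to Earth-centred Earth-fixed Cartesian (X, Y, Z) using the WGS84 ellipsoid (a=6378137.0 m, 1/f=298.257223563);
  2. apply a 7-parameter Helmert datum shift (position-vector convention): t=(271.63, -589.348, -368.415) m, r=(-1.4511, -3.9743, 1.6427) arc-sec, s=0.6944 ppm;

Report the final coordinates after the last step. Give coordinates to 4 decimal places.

start: φ=19.139345°, λ=11.396436°, h=3059.123 m
→ ECEF (a=6378137.000, f=1/298.257223563): X=5911735.0240, Y=1191632.1984, Z=2078930.4807
→ Helmert 7p (PV): X=5911961.2122, Y=1191105.3847, Z=2078669.0331

X=5911961.2122 m, Y=1191105.3847 m, Z=2078669.0331 m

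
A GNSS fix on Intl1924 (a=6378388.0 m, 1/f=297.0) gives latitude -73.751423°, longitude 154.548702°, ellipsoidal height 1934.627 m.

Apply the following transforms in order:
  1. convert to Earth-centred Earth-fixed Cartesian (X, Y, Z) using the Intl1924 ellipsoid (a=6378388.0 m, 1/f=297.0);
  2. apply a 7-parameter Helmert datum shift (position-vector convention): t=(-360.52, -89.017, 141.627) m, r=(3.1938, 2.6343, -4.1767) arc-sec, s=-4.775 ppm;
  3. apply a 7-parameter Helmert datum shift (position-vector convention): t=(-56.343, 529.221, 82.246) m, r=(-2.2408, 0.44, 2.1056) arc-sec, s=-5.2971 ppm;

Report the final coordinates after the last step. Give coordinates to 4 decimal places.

start: φ=-73.751423°, λ=154.548702°, h=1934.627 m
→ ECEF (a=6378388.000, f=1/297.0): X=-1617006.6474, Y=769586.1179, Z=-6103237.6127
→ Helmert 7p (PV): X=-1617421.8096, Y=769620.6711, Z=-6103034.2751
→ Helmert 7p (PV): X=-1617490.4602, Y=770063.0032, Z=-6102924.6114

X=-1617490.4602 m, Y=770063.0032 m, Z=-6102924.6114 m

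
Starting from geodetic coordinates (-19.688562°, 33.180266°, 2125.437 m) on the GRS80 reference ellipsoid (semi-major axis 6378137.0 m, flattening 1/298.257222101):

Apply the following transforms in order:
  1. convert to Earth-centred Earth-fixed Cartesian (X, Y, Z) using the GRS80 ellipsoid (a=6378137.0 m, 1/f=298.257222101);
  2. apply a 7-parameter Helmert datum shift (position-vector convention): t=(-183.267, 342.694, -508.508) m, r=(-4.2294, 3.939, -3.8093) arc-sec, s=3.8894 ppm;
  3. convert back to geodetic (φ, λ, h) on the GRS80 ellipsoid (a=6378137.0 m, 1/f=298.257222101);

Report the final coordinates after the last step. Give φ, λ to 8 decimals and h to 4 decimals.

start: φ=-19.688562°, λ=33.180266°, h=2125.437 m
→ ECEF (a=6378137.000, f=1/298.257222101): X=5029702.7255, Y=3288871.6303, Z=-2135983.2682
→ Helmert 7p (PV): X=5029558.9696, Y=3289090.4292, Z=-2136663.5732
→ geod (Bowring, a=6378137.000): φ=-19.69434776°, λ=33.18276202°, h=2354.1342 m

φ=-19.69434776°, λ=33.18276202°, h=2354.1342 m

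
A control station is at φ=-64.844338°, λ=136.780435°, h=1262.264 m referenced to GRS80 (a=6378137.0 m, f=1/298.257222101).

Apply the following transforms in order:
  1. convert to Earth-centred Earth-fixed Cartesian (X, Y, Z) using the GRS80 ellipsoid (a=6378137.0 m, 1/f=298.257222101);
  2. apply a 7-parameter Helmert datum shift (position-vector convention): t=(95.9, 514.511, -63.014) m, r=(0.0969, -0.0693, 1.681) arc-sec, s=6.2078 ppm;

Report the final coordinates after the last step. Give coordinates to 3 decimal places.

X=-1981515.859 m, Y=1862619.711 m, Z=-5751595.008 m

start: φ=-64.844338°, λ=136.780435°, h=1262.264 m
→ ECEF (a=6378137.000, f=1/298.257222101): X=-1981586.2139, Y=1862107.0879, Z=-5751496.4988
→ Helmert 7p (PV): X=-1981515.8586, Y=1862619.7110, Z=-5751595.0079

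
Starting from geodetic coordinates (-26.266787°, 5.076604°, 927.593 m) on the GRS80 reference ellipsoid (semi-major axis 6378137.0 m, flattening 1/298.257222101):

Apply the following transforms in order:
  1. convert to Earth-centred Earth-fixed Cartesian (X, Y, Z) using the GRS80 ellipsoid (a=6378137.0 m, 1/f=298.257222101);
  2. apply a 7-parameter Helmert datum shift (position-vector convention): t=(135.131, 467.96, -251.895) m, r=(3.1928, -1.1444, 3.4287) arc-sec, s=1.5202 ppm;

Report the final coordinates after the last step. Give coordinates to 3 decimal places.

start: φ=-26.266787°, λ=5.076604°, h=927.593 m
→ ECEF (a=6378137.000, f=1/298.257222101): X=5701681.2570, Y=506514.8278, Z=-2806008.1553
→ Helmert 7p (PV): X=5701832.2043, Y=507121.7705, Z=-2806224.8414

X=5701832.204 m, Y=507121.771 m, Z=-2806224.841 m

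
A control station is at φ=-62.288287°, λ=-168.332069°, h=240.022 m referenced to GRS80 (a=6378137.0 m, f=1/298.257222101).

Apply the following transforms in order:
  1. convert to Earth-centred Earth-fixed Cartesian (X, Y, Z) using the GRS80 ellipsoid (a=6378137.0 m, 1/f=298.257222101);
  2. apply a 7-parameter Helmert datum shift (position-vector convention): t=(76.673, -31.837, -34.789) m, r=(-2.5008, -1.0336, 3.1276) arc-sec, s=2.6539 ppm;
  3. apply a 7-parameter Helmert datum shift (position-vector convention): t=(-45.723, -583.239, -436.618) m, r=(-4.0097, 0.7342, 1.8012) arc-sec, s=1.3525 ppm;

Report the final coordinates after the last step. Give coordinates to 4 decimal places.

start: φ=-62.288287°, λ=-168.332069°, h=240.022 m
→ ECEF (a=6378137.000, f=1/298.257222101): X=-2912451.6038, Y=-601439.8916, Z=-5623739.9342
→ Helmert 7p (PV): X=-2912345.3597, Y=-601585.6701, Z=-5623796.9505
→ Helmert 7p (PV): X=-2912409.7863, Y=-602304.4791, Z=-5624219.1136

X=-2912409.7863 m, Y=-602304.4791 m, Z=-5624219.1136 m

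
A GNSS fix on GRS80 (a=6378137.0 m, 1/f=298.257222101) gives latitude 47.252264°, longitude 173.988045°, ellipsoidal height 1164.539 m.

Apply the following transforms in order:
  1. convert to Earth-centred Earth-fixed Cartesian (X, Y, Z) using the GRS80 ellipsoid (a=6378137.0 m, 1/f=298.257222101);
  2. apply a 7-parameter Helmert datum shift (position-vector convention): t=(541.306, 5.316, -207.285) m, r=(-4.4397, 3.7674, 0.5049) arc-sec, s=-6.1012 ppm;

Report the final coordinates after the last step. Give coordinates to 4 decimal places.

X=-4313415.3216 m, Y=454429.1457 m, Z=4661534.7002 m

start: φ=47.252264°, λ=173.988045°, h=1164.539 m
→ ECEF (a=6378137.000, f=1/298.257222101): X=-4314066.9813, Y=454336.8226, Z=4661701.4110
→ Helmert 7p (PV): X=-4313415.3216, Y=454429.1457, Z=4661534.7002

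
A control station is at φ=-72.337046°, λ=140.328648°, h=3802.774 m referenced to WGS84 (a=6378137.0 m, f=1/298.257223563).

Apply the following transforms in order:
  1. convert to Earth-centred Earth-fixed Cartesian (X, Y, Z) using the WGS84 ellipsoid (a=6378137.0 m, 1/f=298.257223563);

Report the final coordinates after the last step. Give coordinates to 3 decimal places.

start: φ=-72.337046°, λ=140.328648°, h=3802.774 m
→ ECEF (a=6378137.000, f=1/298.257223563): X=-1495022.9270, Y=1239929.7264, Z=-6058826.7370

X=-1495022.927 m, Y=1239929.726 m, Z=-6058826.737 m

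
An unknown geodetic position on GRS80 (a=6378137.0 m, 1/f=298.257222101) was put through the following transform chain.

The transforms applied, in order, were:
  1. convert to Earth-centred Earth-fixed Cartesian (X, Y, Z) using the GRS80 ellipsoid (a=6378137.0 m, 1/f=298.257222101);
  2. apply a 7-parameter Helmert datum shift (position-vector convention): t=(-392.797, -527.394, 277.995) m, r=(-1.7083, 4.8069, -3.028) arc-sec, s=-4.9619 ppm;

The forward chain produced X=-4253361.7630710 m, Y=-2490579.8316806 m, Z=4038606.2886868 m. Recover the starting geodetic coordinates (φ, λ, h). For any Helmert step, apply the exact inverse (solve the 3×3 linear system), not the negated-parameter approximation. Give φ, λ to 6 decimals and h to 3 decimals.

start: X=-4253361.7631, Y=-2490579.8317, Z=4038606.2887 m
→ Helmert⁻¹: X=-4253047.6220, Y=-2490160.6734, Z=4038228.5927
→ geod (Bowring, a=6378137.000): φ=39.51910200°, λ=-149.65101400°, h=2025.4000 m

φ=39.519102°, λ=-149.651014°, h=2025.400 m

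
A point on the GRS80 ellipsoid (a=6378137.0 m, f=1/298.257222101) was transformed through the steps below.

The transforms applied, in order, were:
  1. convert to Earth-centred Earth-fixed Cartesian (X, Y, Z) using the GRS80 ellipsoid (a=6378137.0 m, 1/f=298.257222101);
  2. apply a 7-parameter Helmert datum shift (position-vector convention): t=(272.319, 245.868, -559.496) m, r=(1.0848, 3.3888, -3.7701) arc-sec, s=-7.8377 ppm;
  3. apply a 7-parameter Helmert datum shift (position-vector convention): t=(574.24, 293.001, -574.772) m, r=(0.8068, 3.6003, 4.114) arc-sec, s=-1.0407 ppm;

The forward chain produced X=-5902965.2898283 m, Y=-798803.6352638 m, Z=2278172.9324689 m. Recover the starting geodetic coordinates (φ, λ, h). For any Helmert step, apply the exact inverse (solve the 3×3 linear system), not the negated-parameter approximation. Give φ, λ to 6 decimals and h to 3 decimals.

φ=21.062830°, λ=-172.289760°, h=3469.011 m

start: X=-5902965.2898, Y=-798803.6353, Z=2278172.9325 m
→ Helmert⁻¹: X=-5903601.3826, Y=-798970.8063, Z=2278650.1553
→ Helmert⁻¹: X=-5903942.8095, Y=-799318.8638, Z=2279134.7209
→ geod (Bowring, a=6378137.000): φ=21.06283000°, λ=-172.28976000°, h=3469.0110 m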